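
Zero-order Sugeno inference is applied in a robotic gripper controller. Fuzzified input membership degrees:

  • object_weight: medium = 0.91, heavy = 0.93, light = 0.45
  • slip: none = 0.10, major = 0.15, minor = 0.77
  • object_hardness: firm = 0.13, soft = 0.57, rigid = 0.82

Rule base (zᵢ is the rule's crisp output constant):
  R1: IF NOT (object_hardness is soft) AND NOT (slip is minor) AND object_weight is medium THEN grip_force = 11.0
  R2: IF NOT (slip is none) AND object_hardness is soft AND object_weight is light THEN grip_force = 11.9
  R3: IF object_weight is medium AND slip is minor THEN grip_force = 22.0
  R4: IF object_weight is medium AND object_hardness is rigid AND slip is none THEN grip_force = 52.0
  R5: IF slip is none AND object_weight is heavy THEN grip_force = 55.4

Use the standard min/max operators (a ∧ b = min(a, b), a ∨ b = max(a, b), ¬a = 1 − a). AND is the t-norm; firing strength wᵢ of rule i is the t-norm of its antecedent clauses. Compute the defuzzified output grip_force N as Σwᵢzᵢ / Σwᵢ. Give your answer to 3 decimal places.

R1 (z=11.0): ¬soft=1−0.57=0.43, ¬minor=1−0.77=0.23, medium=0.91; AND[min(a, b)] → w = 0.23
R2 (z=11.9): ¬none=1−0.10=0.90, soft=0.57, light=0.45; AND[min(a, b)] → w = 0.45
R3 (z=22.0): medium=0.91, minor=0.77; AND[min(a, b)] → w = 0.77
R4 (z=52.0): medium=0.91, rigid=0.82, none=0.10; AND[min(a, b)] → w = 0.10
R5 (z=55.4): none=0.10, heavy=0.93; AND[min(a, b)] → w = 0.10
Weighted average = (0.23·11.0 + 0.45·11.9 + 0.77·22.0 + 0.10·52.0 + 0.10·55.4) / (0.23 + 0.45 + 0.77 + 0.10 + 0.10)
  = 35.5650 / 1.6500 = 21.555

21.555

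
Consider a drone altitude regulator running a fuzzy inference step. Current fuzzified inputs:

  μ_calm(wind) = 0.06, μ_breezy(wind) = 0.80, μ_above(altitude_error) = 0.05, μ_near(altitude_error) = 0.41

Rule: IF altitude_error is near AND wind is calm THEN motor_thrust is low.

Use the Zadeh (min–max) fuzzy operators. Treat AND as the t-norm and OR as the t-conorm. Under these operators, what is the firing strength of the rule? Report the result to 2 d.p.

firing strength: near=0.41, calm=0.06; AND[min(a, b)] → w = 0.06

0.06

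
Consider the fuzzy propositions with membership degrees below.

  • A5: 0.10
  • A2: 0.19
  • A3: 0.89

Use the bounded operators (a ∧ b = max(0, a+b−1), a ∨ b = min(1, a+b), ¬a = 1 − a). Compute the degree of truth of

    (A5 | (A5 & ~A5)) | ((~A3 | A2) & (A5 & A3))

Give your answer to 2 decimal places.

0.10

~A5 = 1 − 0.10 = 0.90
A5 & ~A5 = max(0, a+b−1) on (0.10, 0.90) = 0.00
A5 | (A5 & ~A5) = min(1, a+b) on (0.10, 0.00) = 0.10
~A3 = 1 − 0.89 = 0.11
~A3 | A2 = min(1, a+b) on (0.11, 0.19) = 0.30
A5 & A3 = max(0, a+b−1) on (0.10, 0.89) = 0.00
(~A3 | A2) & (A5 & A3) = max(0, a+b−1) on (0.30, 0.00) = 0.00
(A5 | (A5 & ~A5)) | ((~A3 | A2) & (A5 & A3)) = min(1, a+b) on (0.10, 0.00) = 0.10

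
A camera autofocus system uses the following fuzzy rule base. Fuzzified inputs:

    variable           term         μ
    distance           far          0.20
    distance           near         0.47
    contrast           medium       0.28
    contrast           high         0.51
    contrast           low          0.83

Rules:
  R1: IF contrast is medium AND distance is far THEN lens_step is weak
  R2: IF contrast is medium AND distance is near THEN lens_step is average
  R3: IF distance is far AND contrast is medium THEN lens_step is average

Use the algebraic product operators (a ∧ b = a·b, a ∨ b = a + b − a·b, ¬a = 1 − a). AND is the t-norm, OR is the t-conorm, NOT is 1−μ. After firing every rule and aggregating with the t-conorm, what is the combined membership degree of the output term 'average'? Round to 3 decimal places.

0.180

R1: medium=0.28, far=0.20; AND[a·b] → w = 0.0560
R2: medium=0.28, near=0.47; AND[a·b] → w = 0.1316
R3: far=0.20, medium=0.28; AND[a·b] → w = 0.0560
Rules with consequent 'average': {R2, R3} → strengths 0.1316, 0.0560
Aggregate via t-conorm [a + b − a·b]: 0.1802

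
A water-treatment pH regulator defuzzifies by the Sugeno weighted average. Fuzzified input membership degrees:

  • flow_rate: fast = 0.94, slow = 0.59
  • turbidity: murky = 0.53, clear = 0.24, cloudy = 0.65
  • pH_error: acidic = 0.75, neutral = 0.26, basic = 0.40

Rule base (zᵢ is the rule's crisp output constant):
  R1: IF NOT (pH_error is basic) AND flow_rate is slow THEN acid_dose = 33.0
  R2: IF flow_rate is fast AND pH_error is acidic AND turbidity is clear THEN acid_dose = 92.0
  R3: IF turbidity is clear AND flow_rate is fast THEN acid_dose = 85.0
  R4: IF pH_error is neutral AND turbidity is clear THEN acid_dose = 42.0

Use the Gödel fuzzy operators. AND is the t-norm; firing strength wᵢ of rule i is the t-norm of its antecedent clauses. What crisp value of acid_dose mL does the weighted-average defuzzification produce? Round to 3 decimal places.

R1 (z=33.0): ¬basic=1−0.40=0.60, slow=0.59; AND[min(a, b)] → w = 0.59
R2 (z=92.0): fast=0.94, acidic=0.75, clear=0.24; AND[min(a, b)] → w = 0.24
R3 (z=85.0): clear=0.24, fast=0.94; AND[min(a, b)] → w = 0.24
R4 (z=42.0): neutral=0.26, clear=0.24; AND[min(a, b)] → w = 0.24
Weighted average = (0.59·33.0 + 0.24·92.0 + 0.24·85.0 + 0.24·42.0) / (0.59 + 0.24 + 0.24 + 0.24)
  = 72.0300 / 1.3100 = 54.985

54.985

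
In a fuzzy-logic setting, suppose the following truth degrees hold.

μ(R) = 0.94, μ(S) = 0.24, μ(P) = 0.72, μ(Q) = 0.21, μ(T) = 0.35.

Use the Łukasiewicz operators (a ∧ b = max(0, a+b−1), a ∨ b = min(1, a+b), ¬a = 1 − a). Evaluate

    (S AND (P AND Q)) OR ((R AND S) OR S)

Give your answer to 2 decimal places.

0.42

P AND Q = max(0, a+b−1) on (0.72, 0.21) = 0.00
S AND (P AND Q) = max(0, a+b−1) on (0.24, 0.00) = 0.00
R AND S = max(0, a+b−1) on (0.94, 0.24) = 0.18
(R AND S) OR S = min(1, a+b) on (0.18, 0.24) = 0.42
(S AND (P AND Q)) OR ((R AND S) OR S) = min(1, a+b) on (0.00, 0.42) = 0.42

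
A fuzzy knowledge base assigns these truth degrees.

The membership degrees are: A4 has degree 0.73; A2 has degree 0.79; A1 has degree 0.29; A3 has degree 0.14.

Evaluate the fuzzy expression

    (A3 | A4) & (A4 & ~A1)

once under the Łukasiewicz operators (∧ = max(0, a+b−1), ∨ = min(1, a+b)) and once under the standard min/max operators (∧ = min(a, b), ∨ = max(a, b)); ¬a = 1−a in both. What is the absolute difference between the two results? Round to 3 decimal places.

Under Łukasiewicz:
  A3 | A4 = min(1, a+b) on (0.14, 0.73) = 0.87
  ~A1 = 1 − 0.29 = 0.71
  A4 & ~A1 = max(0, a+b−1) on (0.73, 0.71) = 0.44
  (A3 | A4) & (A4 & ~A1) = max(0, a+b−1) on (0.87, 0.44) = 0.31
  → value = 0.3100
Under standard min/max:
  A3 | A4 = max(a, b) on (0.14, 0.73) = 0.73
  ~A1 = 1 − 0.29 = 0.71
  A4 & ~A1 = min(a, b) on (0.73, 0.71) = 0.71
  (A3 | A4) & (A4 & ~A1) = min(a, b) on (0.73, 0.71) = 0.71
  → value = 0.7100
|0.3100 − 0.7100| = 0.400

0.400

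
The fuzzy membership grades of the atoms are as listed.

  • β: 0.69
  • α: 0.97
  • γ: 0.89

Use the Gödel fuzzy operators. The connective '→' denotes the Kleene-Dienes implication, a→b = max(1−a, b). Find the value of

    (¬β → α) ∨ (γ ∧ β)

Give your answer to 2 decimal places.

0.97

¬β = 1 − 0.69 = 0.31
¬β → α  [Kleene-Dienes: max(1−a, b)] with a=0.31, b=0.97 → 0.97
γ ∧ β = min(a, b) on (0.89, 0.69) = 0.69
(¬β → α) ∨ (γ ∧ β) = max(a, b) on (0.97, 0.69) = 0.97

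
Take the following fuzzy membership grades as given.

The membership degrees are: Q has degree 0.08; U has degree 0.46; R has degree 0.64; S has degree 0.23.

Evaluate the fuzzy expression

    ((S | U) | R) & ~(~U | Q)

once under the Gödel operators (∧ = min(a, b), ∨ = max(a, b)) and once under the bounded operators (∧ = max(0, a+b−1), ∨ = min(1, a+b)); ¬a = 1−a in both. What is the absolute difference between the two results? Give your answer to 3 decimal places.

Under Gödel:
  S | U = max(a, b) on (0.23, 0.46) = 0.46
  (S | U) | R = max(a, b) on (0.46, 0.64) = 0.64
  ~U = 1 − 0.46 = 0.54
  ~U | Q = max(a, b) on (0.54, 0.08) = 0.54
  ~(~U | Q) = 1 − 0.54 = 0.46
  ((S | U) | R) & ~(~U | Q) = min(a, b) on (0.64, 0.46) = 0.46
  → value = 0.4600
Under bounded:
  S | U = min(1, a+b) on (0.23, 0.46) = 0.69
  (S | U) | R = min(1, a+b) on (0.69, 0.64) = 1.00
  ~U = 1 − 0.46 = 0.54
  ~U | Q = min(1, a+b) on (0.54, 0.08) = 0.62
  ~(~U | Q) = 1 − 0.62 = 0.38
  ((S | U) | R) & ~(~U | Q) = max(0, a+b−1) on (1.00, 0.38) = 0.38
  → value = 0.3800
|0.4600 − 0.3800| = 0.080

0.080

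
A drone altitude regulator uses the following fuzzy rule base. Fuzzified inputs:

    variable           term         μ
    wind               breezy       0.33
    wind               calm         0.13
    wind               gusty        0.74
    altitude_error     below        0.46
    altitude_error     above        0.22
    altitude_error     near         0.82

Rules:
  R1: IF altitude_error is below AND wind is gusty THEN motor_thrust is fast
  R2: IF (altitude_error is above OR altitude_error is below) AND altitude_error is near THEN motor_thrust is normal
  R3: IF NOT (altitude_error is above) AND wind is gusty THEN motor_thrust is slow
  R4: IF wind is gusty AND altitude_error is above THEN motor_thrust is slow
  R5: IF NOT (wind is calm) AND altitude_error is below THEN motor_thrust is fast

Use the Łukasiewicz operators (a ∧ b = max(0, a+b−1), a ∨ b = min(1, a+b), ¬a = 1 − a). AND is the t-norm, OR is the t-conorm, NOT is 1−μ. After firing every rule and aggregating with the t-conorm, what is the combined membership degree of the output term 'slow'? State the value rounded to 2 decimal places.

R1: below=0.46, gusty=0.74; AND[max(0, a+b−1)] → w = 0.20
R2: (above=0.22 OR below=0.46) = 0.68; AND[max(0, a+b−1)] with near=0.82 → w = 0.50
R3: ¬above=1−0.22=0.78, gusty=0.74; AND[max(0, a+b−1)] → w = 0.52
R4: gusty=0.74, above=0.22; AND[max(0, a+b−1)] → w = 0.00
R5: ¬calm=1−0.13=0.87, below=0.46; AND[max(0, a+b−1)] → w = 0.33
Rules with consequent 'slow': {R3, R4} → strengths 0.52, 0.00
Aggregate via t-conorm [min(1, a+b)]: 0.52

0.52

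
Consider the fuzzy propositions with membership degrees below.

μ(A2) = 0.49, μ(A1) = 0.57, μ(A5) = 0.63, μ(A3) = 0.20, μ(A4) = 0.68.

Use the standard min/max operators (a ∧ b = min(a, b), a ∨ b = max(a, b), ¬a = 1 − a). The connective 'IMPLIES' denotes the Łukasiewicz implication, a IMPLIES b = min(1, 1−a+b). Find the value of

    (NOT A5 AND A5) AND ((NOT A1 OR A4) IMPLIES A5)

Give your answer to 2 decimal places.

0.37

NOT A5 = 1 − 0.63 = 0.37
NOT A5 AND A5 = min(a, b) on (0.37, 0.63) = 0.37
NOT A1 = 1 − 0.57 = 0.43
NOT A1 OR A4 = max(a, b) on (0.43, 0.68) = 0.68
(NOT A1 OR A4) IMPLIES A5  [Łukasiewicz: min(1, 1−a+b)] with a=0.68, b=0.63 → 0.95
(NOT A5 AND A5) AND ((NOT A1 OR A4) IMPLIES A5) = min(a, b) on (0.37, 0.95) = 0.37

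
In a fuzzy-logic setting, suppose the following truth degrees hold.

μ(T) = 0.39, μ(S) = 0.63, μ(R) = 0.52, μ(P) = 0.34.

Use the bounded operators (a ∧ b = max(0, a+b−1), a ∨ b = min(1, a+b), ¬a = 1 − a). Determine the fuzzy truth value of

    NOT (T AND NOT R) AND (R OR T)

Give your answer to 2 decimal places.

0.91

NOT R = 1 − 0.52 = 0.48
T AND NOT R = max(0, a+b−1) on (0.39, 0.48) = 0.00
NOT (T AND NOT R) = 1 − 0.00 = 1.00
R OR T = min(1, a+b) on (0.52, 0.39) = 0.91
NOT (T AND NOT R) AND (R OR T) = max(0, a+b−1) on (1.00, 0.91) = 0.91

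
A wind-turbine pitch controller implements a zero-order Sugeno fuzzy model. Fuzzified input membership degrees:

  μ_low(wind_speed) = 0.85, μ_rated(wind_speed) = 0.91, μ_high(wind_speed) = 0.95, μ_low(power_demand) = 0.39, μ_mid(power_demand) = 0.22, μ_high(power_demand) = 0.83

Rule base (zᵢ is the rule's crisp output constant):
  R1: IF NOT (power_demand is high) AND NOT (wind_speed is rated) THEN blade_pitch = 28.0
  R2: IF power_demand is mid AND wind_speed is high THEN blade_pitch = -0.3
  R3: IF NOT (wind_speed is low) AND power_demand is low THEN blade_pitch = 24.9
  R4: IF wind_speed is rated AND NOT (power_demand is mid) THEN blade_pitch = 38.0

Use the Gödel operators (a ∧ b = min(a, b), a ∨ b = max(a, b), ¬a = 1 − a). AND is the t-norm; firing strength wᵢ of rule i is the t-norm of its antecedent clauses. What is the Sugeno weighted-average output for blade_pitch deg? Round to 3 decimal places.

28.894

R1 (z=28.0): ¬high=1−0.83=0.17, ¬rated=1−0.91=0.09; AND[min(a, b)] → w = 0.09
R2 (z=-0.3): mid=0.22, high=0.95; AND[min(a, b)] → w = 0.22
R3 (z=24.9): ¬low=1−0.85=0.15, low=0.39; AND[min(a, b)] → w = 0.15
R4 (z=38.0): rated=0.91, ¬mid=1−0.22=0.78; AND[min(a, b)] → w = 0.78
Weighted average = (0.09·28.0 + 0.22·-0.3 + 0.15·24.9 + 0.78·38.0) / (0.09 + 0.22 + 0.15 + 0.78)
  = 35.8290 / 1.2400 = 28.894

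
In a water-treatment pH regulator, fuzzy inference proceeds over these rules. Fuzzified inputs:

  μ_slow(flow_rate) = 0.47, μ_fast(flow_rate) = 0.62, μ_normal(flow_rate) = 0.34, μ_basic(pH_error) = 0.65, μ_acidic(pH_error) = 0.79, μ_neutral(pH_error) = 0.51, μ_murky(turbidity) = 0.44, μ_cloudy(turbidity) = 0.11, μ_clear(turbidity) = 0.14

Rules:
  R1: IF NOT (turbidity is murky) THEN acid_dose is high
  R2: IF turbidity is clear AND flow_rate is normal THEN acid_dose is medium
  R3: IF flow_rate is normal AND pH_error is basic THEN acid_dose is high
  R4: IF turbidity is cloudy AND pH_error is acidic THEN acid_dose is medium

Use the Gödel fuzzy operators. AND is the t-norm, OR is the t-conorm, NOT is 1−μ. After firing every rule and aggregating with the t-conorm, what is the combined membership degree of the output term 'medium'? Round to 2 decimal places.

0.14

R1: ¬murky=1−0.44=0.56 → w = 0.56
R2: clear=0.14, normal=0.34; AND[min(a, b)] → w = 0.14
R3: normal=0.34, basic=0.65; AND[min(a, b)] → w = 0.34
R4: cloudy=0.11, acidic=0.79; AND[min(a, b)] → w = 0.11
Rules with consequent 'medium': {R2, R4} → strengths 0.14, 0.11
Aggregate via t-conorm [max(a, b)]: 0.14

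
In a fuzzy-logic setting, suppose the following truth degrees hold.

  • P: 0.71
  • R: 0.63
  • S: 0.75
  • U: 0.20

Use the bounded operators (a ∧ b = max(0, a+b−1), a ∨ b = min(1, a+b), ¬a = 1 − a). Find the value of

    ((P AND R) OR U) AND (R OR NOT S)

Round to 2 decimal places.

0.42

P AND R = max(0, a+b−1) on (0.71, 0.63) = 0.34
(P AND R) OR U = min(1, a+b) on (0.34, 0.20) = 0.54
NOT S = 1 − 0.75 = 0.25
R OR NOT S = min(1, a+b) on (0.63, 0.25) = 0.88
((P AND R) OR U) AND (R OR NOT S) = max(0, a+b−1) on (0.54, 0.88) = 0.42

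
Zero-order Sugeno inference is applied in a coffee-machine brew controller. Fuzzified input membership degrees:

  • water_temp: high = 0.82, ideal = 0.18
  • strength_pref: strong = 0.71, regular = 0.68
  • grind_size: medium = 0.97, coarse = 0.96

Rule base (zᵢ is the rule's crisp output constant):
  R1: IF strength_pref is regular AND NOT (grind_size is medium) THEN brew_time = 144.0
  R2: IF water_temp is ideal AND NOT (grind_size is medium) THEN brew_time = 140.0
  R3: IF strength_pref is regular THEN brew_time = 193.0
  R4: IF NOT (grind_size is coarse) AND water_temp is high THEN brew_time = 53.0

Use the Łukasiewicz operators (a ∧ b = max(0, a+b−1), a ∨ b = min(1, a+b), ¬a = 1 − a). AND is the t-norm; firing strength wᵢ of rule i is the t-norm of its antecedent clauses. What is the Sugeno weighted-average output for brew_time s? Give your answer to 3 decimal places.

R1 (z=144.0): regular=0.68, ¬medium=1−0.97=0.03; AND[max(0, a+b−1)] → w = 0.00
R2 (z=140.0): ideal=0.18, ¬medium=1−0.97=0.03; AND[max(0, a+b−1)] → w = 0.00
R3 (z=193.0): regular=0.68 → w = 0.68
R4 (z=53.0): ¬coarse=1−0.96=0.04, high=0.82; AND[max(0, a+b−1)] → w = 0.00
Weighted average = (0.00·144.0 + 0.00·140.0 + 0.68·193.0 + 0.00·53.0) / (0.00 + 0.00 + 0.68 + 0.00)
  = 131.2400 / 0.6800 = 193.000

193.000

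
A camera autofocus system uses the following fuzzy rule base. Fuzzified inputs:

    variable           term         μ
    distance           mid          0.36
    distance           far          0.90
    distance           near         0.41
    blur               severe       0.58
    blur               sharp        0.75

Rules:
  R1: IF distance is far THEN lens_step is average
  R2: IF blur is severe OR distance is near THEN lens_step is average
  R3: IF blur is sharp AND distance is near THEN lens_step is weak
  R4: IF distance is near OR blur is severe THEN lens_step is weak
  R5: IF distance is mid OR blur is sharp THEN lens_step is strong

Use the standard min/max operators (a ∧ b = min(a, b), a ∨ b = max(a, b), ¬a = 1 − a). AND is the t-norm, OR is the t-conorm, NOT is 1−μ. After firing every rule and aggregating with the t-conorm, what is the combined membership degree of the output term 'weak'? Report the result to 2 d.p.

0.58

R1: far=0.90 → w = 0.90
R2: severe=0.58, near=0.41; OR[max(a, b)] → w = 0.58
R3: sharp=0.75, near=0.41; AND[min(a, b)] → w = 0.41
R4: near=0.41, severe=0.58; OR[max(a, b)] → w = 0.58
R5: mid=0.36, sharp=0.75; OR[max(a, b)] → w = 0.75
Rules with consequent 'weak': {R3, R4} → strengths 0.41, 0.58
Aggregate via t-conorm [max(a, b)]: 0.58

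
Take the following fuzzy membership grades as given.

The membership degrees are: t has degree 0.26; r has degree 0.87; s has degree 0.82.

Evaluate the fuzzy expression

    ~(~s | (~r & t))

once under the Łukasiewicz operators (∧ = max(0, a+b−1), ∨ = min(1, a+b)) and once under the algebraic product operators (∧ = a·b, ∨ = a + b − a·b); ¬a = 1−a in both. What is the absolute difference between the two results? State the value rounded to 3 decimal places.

Under Łukasiewicz:
  ~s = 1 − 0.82 = 0.18
  ~r = 1 − 0.87 = 0.13
  ~r & t = max(0, a+b−1) on (0.13, 0.26) = 0.00
  ~s | (~r & t) = min(1, a+b) on (0.18, 0.00) = 0.18
  ~(~s | (~r & t)) = 1 − 0.18 = 0.82
  → value = 0.8200
Under algebraic product:
  ~s = 1 − 0.8200 = 0.1800
  ~r = 1 − 0.8700 = 0.1300
  ~r & t = a·b on (0.1300, 0.2600) = 0.0338
  ~s | (~r & t) = a + b − a·b on (0.1800, 0.0338) = 0.2077
  ~(~s | (~r & t)) = 1 − 0.2077 = 0.7923
  → value = 0.7923
|0.8200 − 0.7923| = 0.028

0.028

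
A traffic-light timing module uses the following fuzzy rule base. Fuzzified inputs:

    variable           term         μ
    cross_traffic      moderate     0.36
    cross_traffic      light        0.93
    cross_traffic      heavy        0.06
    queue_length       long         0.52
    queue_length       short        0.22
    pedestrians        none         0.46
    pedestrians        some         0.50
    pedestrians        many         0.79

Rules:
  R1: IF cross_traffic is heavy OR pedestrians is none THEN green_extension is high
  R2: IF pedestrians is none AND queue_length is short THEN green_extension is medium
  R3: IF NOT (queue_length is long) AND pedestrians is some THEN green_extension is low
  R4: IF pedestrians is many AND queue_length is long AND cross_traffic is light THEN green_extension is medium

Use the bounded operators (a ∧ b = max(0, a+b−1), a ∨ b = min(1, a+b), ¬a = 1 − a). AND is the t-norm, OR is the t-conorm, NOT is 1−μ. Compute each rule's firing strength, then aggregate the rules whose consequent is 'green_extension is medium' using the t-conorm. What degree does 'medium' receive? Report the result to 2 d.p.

0.24

R1: heavy=0.06, none=0.46; OR[min(1, a+b)] → w = 0.52
R2: none=0.46, short=0.22; AND[max(0, a+b−1)] → w = 0.00
R3: ¬long=1−0.52=0.48, some=0.50; AND[max(0, a+b−1)] → w = 0.00
R4: many=0.79, long=0.52, light=0.93; AND[max(0, a+b−1)] → w = 0.24
Rules with consequent 'medium': {R2, R4} → strengths 0.00, 0.24
Aggregate via t-conorm [min(1, a+b)]: 0.24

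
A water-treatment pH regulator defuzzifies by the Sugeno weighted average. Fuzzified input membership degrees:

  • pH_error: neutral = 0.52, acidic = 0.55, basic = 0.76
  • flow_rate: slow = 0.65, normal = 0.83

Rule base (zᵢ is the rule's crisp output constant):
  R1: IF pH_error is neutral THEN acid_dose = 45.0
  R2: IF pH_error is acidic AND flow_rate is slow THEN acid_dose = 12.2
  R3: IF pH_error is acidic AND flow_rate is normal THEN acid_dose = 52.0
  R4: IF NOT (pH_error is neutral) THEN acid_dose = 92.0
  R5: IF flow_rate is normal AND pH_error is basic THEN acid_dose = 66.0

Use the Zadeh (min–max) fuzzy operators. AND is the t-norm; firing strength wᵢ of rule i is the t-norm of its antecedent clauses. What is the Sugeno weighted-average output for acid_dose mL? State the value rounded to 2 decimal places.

R1 (z=45.0): neutral=0.52 → w = 0.52
R2 (z=12.2): acidic=0.55, slow=0.65; AND[min(a, b)] → w = 0.55
R3 (z=52.0): acidic=0.55, normal=0.83; AND[min(a, b)] → w = 0.55
R4 (z=92.0): ¬neutral=1−0.52=0.48 → w = 0.48
R5 (z=66.0): normal=0.83, basic=0.76; AND[min(a, b)] → w = 0.76
Weighted average = (0.52·45.0 + 0.55·12.2 + 0.55·52.0 + 0.48·92.0 + 0.76·66.0) / (0.52 + 0.55 + 0.55 + 0.48 + 0.76)
  = 153.0300 / 2.8600 = 53.51

53.51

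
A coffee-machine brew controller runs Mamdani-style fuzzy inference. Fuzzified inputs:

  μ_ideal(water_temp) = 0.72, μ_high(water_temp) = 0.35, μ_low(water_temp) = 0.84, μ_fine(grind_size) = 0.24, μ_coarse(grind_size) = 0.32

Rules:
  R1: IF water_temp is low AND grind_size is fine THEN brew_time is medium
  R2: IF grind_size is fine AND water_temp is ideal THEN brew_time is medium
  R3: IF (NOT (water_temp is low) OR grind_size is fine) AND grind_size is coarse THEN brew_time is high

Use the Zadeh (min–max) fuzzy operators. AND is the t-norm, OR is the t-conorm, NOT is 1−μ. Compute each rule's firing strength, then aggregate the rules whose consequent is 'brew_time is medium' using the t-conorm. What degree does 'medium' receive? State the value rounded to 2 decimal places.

R1: low=0.84, fine=0.24; AND[min(a, b)] → w = 0.24
R2: fine=0.24, ideal=0.72; AND[min(a, b)] → w = 0.24
R3: (¬low=1−0.84=0.16 OR fine=0.24) = 0.24; AND[min(a, b)] with coarse=0.32 → w = 0.24
Rules with consequent 'medium': {R1, R2} → strengths 0.24, 0.24
Aggregate via t-conorm [max(a, b)]: 0.24

0.24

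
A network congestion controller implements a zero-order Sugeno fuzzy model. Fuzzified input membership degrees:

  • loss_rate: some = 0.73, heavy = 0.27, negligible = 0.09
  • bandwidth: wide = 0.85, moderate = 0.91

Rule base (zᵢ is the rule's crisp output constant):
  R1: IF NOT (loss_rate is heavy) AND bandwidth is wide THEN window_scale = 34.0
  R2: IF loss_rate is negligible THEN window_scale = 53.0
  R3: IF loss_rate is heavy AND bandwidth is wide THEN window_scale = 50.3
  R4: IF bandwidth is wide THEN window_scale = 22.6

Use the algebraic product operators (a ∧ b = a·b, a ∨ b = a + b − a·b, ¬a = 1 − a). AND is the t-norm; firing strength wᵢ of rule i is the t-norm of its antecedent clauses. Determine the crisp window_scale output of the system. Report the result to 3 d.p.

R1 (z=34.0): ¬heavy=1−0.27=0.73, wide=0.85; AND[a·b] → w = 0.6205
R2 (z=53.0): negligible=0.09 → w = 0.0900
R3 (z=50.3): heavy=0.27, wide=0.85; AND[a·b] → w = 0.2295
R4 (z=22.6): wide=0.85 → w = 0.8500
Weighted average = (0.6205·34.0 + 0.0900·53.0 + 0.2295·50.3 + 0.8500·22.6) / (0.6205 + 0.0900 + 0.2295 + 0.8500)
  = 56.6208 / 1.7900 = 31.632

31.632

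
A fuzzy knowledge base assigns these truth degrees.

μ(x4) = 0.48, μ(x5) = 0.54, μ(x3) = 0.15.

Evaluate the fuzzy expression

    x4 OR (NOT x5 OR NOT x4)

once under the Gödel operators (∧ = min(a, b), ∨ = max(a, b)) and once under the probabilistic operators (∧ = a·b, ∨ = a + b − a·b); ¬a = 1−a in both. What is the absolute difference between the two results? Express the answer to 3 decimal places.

0.345

Under Gödel:
  NOT x5 = 1 − 0.54 = 0.46
  NOT x4 = 1 − 0.48 = 0.52
  NOT x5 OR NOT x4 = max(a, b) on (0.46, 0.52) = 0.52
  x4 OR (NOT x5 OR NOT x4) = max(a, b) on (0.48, 0.52) = 0.52
  → value = 0.5200
Under probabilistic:
  NOT x5 = 1 − 0.5400 = 0.4600
  NOT x4 = 1 − 0.4800 = 0.5200
  NOT x5 OR NOT x4 = a + b − a·b on (0.4600, 0.5200) = 0.7408
  x4 OR (NOT x5 OR NOT x4) = a + b − a·b on (0.4800, 0.7408) = 0.8652
  → value = 0.8652
|0.5200 − 0.8652| = 0.345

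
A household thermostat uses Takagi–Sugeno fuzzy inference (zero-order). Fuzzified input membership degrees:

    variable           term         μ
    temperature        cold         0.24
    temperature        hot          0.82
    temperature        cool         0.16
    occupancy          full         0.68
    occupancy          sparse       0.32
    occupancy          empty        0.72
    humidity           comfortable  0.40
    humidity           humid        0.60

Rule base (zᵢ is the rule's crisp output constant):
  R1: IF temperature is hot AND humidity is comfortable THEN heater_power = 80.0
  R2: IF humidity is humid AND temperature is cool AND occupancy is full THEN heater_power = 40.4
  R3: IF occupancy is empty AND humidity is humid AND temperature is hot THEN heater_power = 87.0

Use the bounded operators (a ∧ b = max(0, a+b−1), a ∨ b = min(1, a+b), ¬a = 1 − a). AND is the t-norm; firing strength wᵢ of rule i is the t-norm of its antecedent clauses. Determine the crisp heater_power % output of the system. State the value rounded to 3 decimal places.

R1 (z=80.0): hot=0.82, comfortable=0.40; AND[max(0, a+b−1)] → w = 0.22
R2 (z=40.4): humid=0.60, cool=0.16, full=0.68; AND[max(0, a+b−1)] → w = 0.00
R3 (z=87.0): empty=0.72, humid=0.60, hot=0.82; AND[max(0, a+b−1)] → w = 0.14
Weighted average = (0.22·80.0 + 0.00·40.4 + 0.14·87.0) / (0.22 + 0.00 + 0.14)
  = 29.7800 / 0.3600 = 82.722

82.722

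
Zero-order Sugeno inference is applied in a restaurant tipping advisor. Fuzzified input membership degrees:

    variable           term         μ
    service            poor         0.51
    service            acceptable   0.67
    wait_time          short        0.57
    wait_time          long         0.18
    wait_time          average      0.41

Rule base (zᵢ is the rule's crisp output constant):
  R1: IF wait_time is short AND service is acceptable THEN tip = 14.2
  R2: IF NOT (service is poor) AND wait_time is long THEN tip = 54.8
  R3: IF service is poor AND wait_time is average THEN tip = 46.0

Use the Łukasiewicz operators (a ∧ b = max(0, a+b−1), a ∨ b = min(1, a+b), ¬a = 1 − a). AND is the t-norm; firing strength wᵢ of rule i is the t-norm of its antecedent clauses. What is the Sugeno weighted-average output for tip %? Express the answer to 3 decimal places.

R1 (z=14.2): short=0.57, acceptable=0.67; AND[max(0, a+b−1)] → w = 0.24
R2 (z=54.8): ¬poor=1−0.51=0.49, long=0.18; AND[max(0, a+b−1)] → w = 0.00
R3 (z=46.0): poor=0.51, average=0.41; AND[max(0, a+b−1)] → w = 0.00
Weighted average = (0.24·14.2 + 0.00·54.8 + 0.00·46.0) / (0.24 + 0.00 + 0.00)
  = 3.4080 / 0.2400 = 14.200

14.200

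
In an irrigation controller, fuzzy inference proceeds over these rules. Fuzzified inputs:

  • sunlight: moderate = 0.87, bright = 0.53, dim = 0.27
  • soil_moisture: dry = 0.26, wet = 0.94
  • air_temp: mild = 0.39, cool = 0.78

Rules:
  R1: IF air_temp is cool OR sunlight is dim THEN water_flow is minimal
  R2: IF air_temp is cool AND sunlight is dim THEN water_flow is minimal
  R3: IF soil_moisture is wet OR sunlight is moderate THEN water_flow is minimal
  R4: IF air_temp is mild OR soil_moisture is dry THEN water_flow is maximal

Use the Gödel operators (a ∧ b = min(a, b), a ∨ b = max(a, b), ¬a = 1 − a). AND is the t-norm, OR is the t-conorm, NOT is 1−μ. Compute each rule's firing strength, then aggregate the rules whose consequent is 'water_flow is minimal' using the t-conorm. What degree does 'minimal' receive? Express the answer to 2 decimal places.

R1: cool=0.78, dim=0.27; OR[max(a, b)] → w = 0.78
R2: cool=0.78, dim=0.27; AND[min(a, b)] → w = 0.27
R3: wet=0.94, moderate=0.87; OR[max(a, b)] → w = 0.94
R4: mild=0.39, dry=0.26; OR[max(a, b)] → w = 0.39
Rules with consequent 'minimal': {R1, R2, R3} → strengths 0.78, 0.27, 0.94
Aggregate via t-conorm [max(a, b)]: 0.94

0.94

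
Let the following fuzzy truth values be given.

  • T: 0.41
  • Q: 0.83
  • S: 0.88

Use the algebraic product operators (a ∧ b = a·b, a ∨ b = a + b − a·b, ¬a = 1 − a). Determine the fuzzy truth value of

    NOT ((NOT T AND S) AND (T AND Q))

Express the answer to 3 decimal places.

NOT T = 1 − 0.4100 = 0.5900
NOT T AND S = a·b on (0.5900, 0.8800) = 0.5192
T AND Q = a·b on (0.4100, 0.8300) = 0.3403
(NOT T AND S) AND (T AND Q) = a·b on (0.5192, 0.3403) = 0.1767
NOT ((NOT T AND S) AND (T AND Q)) = 1 − 0.1767 = 0.8233

0.823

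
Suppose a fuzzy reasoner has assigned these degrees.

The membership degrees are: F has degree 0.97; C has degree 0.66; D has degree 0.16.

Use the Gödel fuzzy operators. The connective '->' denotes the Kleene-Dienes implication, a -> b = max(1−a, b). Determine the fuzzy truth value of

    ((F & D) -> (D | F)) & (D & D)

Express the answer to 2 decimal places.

0.16

F & D = min(a, b) on (0.97, 0.16) = 0.16
D | F = max(a, b) on (0.16, 0.97) = 0.97
(F & D) -> (D | F)  [Kleene-Dienes: max(1−a, b)] with a=0.16, b=0.97 → 0.97
D & D = min(a, b) on (0.16, 0.16) = 0.16
((F & D) -> (D | F)) & (D & D) = min(a, b) on (0.97, 0.16) = 0.16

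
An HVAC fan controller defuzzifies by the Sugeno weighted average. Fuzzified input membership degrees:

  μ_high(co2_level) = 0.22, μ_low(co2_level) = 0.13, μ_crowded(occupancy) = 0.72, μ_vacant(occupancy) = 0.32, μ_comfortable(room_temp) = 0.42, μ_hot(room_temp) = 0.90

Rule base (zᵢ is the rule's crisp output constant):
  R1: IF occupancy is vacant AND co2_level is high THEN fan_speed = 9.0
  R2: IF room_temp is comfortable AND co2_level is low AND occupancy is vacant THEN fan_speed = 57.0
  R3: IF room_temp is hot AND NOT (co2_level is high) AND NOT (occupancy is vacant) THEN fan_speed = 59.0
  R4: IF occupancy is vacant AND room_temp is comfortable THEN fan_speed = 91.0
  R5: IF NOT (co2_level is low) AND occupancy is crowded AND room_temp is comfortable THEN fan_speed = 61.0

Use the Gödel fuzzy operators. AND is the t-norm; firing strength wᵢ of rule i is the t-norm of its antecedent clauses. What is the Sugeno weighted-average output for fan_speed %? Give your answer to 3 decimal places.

58.898

R1 (z=9.0): vacant=0.32, high=0.22; AND[min(a, b)] → w = 0.22
R2 (z=57.0): comfortable=0.42, low=0.13, vacant=0.32; AND[min(a, b)] → w = 0.13
R3 (z=59.0): hot=0.90, ¬high=1−0.22=0.78, ¬vacant=1−0.32=0.68; AND[min(a, b)] → w = 0.68
R4 (z=91.0): vacant=0.32, comfortable=0.42; AND[min(a, b)] → w = 0.32
R5 (z=61.0): ¬low=1−0.13=0.87, crowded=0.72, comfortable=0.42; AND[min(a, b)] → w = 0.42
Weighted average = (0.22·9.0 + 0.13·57.0 + 0.68·59.0 + 0.32·91.0 + 0.42·61.0) / (0.22 + 0.13 + 0.68 + 0.32 + 0.42)
  = 104.2500 / 1.7700 = 58.898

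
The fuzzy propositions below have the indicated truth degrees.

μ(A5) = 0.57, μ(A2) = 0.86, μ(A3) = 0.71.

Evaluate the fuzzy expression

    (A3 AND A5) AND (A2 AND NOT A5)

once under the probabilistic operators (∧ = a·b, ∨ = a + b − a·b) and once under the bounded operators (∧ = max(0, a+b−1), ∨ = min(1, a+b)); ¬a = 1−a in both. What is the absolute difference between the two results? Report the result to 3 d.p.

Under probabilistic:
  A3 AND A5 = a·b on (0.7100, 0.5700) = 0.4047
  NOT A5 = 1 − 0.5700 = 0.4300
  A2 AND NOT A5 = a·b on (0.8600, 0.4300) = 0.3698
  (A3 AND A5) AND (A2 AND NOT A5) = a·b on (0.4047, 0.3698) = 0.1497
  → value = 0.1497
Under bounded:
  A3 AND A5 = max(0, a+b−1) on (0.71, 0.57) = 0.28
  NOT A5 = 1 − 0.57 = 0.43
  A2 AND NOT A5 = max(0, a+b−1) on (0.86, 0.43) = 0.29
  (A3 AND A5) AND (A2 AND NOT A5) = max(0, a+b−1) on (0.28, 0.29) = 0.00
  → value = 0.0000
|0.1497 − 0.0000| = 0.150

0.150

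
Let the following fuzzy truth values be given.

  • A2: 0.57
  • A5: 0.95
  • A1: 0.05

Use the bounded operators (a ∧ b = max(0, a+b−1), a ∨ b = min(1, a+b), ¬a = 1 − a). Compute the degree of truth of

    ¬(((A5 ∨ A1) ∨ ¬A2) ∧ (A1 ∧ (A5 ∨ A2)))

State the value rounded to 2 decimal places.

0.95

A5 ∨ A1 = min(1, a+b) on (0.95, 0.05) = 1.00
¬A2 = 1 − 0.57 = 0.43
(A5 ∨ A1) ∨ ¬A2 = min(1, a+b) on (1.00, 0.43) = 1.00
A5 ∨ A2 = min(1, a+b) on (0.95, 0.57) = 1.00
A1 ∧ (A5 ∨ A2) = max(0, a+b−1) on (0.05, 1.00) = 0.05
((A5 ∨ A1) ∨ ¬A2) ∧ (A1 ∧ (A5 ∨ A2)) = max(0, a+b−1) on (1.00, 0.05) = 0.05
¬(((A5 ∨ A1) ∨ ¬A2) ∧ (A1 ∧ (A5 ∨ A2))) = 1 − 0.05 = 0.95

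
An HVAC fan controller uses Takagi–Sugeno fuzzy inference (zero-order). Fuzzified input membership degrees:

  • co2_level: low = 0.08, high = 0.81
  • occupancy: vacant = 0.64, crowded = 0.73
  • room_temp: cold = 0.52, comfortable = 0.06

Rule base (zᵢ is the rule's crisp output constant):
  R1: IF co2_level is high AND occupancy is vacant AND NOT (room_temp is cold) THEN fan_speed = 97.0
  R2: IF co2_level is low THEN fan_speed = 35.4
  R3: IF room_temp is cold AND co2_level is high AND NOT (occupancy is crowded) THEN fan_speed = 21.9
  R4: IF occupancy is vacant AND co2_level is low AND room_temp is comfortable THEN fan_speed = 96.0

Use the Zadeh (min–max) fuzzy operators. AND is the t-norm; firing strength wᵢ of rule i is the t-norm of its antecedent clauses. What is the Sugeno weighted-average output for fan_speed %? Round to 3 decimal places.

R1 (z=97.0): high=0.81, vacant=0.64, ¬cold=1−0.52=0.48; AND[min(a, b)] → w = 0.48
R2 (z=35.4): low=0.08 → w = 0.08
R3 (z=21.9): cold=0.52, high=0.81, ¬crowded=1−0.73=0.27; AND[min(a, b)] → w = 0.27
R4 (z=96.0): vacant=0.64, low=0.08, comfortable=0.06; AND[min(a, b)] → w = 0.06
Weighted average = (0.48·97.0 + 0.08·35.4 + 0.27·21.9 + 0.06·96.0) / (0.48 + 0.08 + 0.27 + 0.06)
  = 61.0650 / 0.8900 = 68.612

68.612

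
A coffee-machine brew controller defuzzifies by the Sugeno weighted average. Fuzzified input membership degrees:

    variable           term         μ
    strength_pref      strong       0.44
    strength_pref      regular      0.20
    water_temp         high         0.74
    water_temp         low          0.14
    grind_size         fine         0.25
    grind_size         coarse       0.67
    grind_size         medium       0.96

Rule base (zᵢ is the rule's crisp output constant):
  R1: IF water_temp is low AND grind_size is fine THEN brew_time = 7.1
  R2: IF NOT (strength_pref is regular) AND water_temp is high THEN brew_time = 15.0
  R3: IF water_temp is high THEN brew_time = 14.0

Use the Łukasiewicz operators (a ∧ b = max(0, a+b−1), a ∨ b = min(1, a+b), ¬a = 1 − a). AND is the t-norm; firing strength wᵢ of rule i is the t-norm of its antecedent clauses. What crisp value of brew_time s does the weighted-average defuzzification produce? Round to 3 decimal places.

14.422

R1 (z=7.1): low=0.14, fine=0.25; AND[max(0, a+b−1)] → w = 0.00
R2 (z=15.0): ¬regular=1−0.20=0.80, high=0.74; AND[max(0, a+b−1)] → w = 0.54
R3 (z=14.0): high=0.74 → w = 0.74
Weighted average = (0.00·7.1 + 0.54·15.0 + 0.74·14.0) / (0.00 + 0.54 + 0.74)
  = 18.4600 / 1.2800 = 14.422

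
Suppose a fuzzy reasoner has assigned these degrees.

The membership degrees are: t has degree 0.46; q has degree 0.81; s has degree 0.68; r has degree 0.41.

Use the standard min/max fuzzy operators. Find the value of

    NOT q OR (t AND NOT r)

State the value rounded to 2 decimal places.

0.46

NOT q = 1 − 0.81 = 0.19
NOT r = 1 − 0.41 = 0.59
t AND NOT r = min(a, b) on (0.46, 0.59) = 0.46
NOT q OR (t AND NOT r) = max(a, b) on (0.19, 0.46) = 0.46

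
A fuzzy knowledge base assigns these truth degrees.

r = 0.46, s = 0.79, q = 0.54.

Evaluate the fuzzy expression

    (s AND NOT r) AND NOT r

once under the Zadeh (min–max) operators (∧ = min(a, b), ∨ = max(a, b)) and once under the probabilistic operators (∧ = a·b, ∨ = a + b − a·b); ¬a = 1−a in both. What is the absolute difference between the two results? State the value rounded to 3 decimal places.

0.310

Under Zadeh (min–max):
  NOT r = 1 − 0.46 = 0.54
  s AND NOT r = min(a, b) on (0.79, 0.54) = 0.54
  NOT r = 1 − 0.46 = 0.54
  (s AND NOT r) AND NOT r = min(a, b) on (0.54, 0.54) = 0.54
  → value = 0.5400
Under probabilistic:
  NOT r = 1 − 0.4600 = 0.5400
  s AND NOT r = a·b on (0.7900, 0.5400) = 0.4266
  NOT r = 1 − 0.4600 = 0.5400
  (s AND NOT r) AND NOT r = a·b on (0.4266, 0.5400) = 0.2304
  → value = 0.2304
|0.5400 − 0.2304| = 0.310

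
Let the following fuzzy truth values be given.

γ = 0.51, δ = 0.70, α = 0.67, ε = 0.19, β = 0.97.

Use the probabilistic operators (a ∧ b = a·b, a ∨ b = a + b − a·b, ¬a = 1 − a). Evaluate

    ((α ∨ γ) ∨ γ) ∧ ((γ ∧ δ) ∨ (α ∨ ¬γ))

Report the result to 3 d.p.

0.821

α ∨ γ = a + b − a·b on (0.6700, 0.5100) = 0.8383
(α ∨ γ) ∨ γ = a + b − a·b on (0.8383, 0.5100) = 0.9208
γ ∧ δ = a·b on (0.5100, 0.7000) = 0.3570
¬γ = 1 − 0.5100 = 0.4900
α ∨ ¬γ = a + b − a·b on (0.6700, 0.4900) = 0.8317
(γ ∧ δ) ∨ (α ∨ ¬γ) = a + b − a·b on (0.3570, 0.8317) = 0.8918
((α ∨ γ) ∨ γ) ∧ ((γ ∧ δ) ∨ (α ∨ ¬γ)) = a·b on (0.9208, 0.8918) = 0.8211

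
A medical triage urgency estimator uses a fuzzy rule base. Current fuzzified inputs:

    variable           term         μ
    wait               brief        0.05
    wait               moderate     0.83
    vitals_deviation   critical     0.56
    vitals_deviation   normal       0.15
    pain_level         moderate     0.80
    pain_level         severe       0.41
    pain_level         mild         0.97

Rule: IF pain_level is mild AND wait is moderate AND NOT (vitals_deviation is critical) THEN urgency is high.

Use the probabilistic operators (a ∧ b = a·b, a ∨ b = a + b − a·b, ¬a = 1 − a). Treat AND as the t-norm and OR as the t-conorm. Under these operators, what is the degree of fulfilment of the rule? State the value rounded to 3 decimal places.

0.354

firing strength: mild=0.97, moderate=0.83, ¬critical=1−0.56=0.44; AND[a·b] → w = 0.3542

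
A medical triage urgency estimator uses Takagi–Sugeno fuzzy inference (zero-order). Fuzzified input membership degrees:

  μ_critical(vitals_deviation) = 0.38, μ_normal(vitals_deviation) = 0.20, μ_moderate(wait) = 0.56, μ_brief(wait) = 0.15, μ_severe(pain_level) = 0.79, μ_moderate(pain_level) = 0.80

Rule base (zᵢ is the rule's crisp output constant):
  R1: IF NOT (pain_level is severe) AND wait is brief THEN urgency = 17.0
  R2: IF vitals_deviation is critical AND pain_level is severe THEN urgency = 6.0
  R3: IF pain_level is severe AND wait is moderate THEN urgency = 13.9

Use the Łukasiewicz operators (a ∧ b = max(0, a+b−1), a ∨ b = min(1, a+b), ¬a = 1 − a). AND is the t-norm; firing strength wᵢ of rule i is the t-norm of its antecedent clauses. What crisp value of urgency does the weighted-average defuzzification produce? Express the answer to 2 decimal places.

11.32

R1 (z=17.0): ¬severe=1−0.79=0.21, brief=0.15; AND[max(0, a+b−1)] → w = 0.00
R2 (z=6.0): critical=0.38, severe=0.79; AND[max(0, a+b−1)] → w = 0.17
R3 (z=13.9): severe=0.79, moderate=0.56; AND[max(0, a+b−1)] → w = 0.35
Weighted average = (0.00·17.0 + 0.17·6.0 + 0.35·13.9) / (0.00 + 0.17 + 0.35)
  = 5.8850 / 0.5200 = 11.32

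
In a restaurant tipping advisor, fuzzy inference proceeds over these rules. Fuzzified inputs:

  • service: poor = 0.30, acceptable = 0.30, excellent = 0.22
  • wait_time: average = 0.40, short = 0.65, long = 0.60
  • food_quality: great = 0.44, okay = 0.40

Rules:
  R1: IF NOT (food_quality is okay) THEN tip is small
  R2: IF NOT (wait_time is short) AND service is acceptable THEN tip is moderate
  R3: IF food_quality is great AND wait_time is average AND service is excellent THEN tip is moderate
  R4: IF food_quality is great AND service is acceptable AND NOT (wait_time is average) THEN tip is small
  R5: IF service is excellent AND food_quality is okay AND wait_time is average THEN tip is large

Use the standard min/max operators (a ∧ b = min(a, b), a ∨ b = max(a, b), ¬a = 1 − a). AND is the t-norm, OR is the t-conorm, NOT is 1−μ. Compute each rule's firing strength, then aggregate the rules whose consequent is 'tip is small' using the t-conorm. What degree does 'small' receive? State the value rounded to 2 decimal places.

0.60

R1: ¬okay=1−0.40=0.60 → w = 0.60
R2: ¬short=1−0.65=0.35, acceptable=0.30; AND[min(a, b)] → w = 0.30
R3: great=0.44, average=0.40, excellent=0.22; AND[min(a, b)] → w = 0.22
R4: great=0.44, acceptable=0.30, ¬average=1−0.40=0.60; AND[min(a, b)] → w = 0.30
R5: excellent=0.22, okay=0.40, average=0.40; AND[min(a, b)] → w = 0.22
Rules with consequent 'small': {R1, R4} → strengths 0.60, 0.30
Aggregate via t-conorm [max(a, b)]: 0.60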